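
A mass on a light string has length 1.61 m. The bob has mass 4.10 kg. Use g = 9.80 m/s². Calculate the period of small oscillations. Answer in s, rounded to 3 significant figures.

T = 2π√(L/g) = 2π√(1.61/9.80) = 2π × 0.4053 = 2.55 s.

2.55 s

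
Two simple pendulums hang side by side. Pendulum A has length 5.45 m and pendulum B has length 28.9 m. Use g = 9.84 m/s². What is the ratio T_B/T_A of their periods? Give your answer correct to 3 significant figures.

2.30

T ∝ √L, so T_B/T_A = √(L_B/L_A) = √(28.9/5.45) = 2.30.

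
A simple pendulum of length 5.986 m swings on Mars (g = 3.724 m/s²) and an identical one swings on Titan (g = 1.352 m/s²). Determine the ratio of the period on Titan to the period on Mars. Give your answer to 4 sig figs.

T ∝ 1/√g, so T₂/T₁ = √(g₁/g₂) = √(3.724/1.352) = 1.660.

1.660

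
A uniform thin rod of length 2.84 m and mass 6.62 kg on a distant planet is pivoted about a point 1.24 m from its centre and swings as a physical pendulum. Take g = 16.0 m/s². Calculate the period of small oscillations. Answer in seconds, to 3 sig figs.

2.10 s

For a physical pendulum T = 2π√(I/(mgd)), with d = 1.240 m from pivot to centre of mass.
I_cm = mL²/12 = 6.62 × 2.84²/12 = 4.450 kg·m²; I = I_cm + md² = 4.450 + 6.62 × 1.240² = 14.63 kg·m².
T = 2π√(14.63/(6.62 × 16.0 × 1.240)) = 2.10 s.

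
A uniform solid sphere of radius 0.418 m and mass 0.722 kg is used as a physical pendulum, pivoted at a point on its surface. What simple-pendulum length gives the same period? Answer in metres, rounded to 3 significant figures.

The equivalent simple-pendulum length is L_eq = I/(md), where I is about the pivot and d = 0.4180 m.
I_cm = (2/5)mR² = 0.05046 kg·m², so I = I_cm + md² = 0.05046 + 0.1262 = 0.1766 kg·m².
L_eq = 0.1766/(0.722 × 0.4180) = 0.585 m.

0.585 m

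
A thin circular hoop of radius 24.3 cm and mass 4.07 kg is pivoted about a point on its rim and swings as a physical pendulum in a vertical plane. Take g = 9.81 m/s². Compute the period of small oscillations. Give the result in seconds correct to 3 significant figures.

I_cm = mr² = 0.2403 kg·m². The pivot is at distance d = 0.243 m from the centre of mass.
By the parallel-axis theorem, I = I_cm + md² = 0.2403 + 0.2403 = 0.4807 kg·m².
T = 2π√(I/(mgd)) = 2π√(0.4807/(4.07 × 9.81 × 0.243)) = 1.40 s.

1.40 s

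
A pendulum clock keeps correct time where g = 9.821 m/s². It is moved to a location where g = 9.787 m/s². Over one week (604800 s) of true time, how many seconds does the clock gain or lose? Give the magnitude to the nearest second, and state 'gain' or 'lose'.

lose 1048 s

The clock's period scales as T ∝ 1/√g, so T'/T = √(9.821/9.787) = 1.00174.
In 604800 s of true time the clock registers 604800/1.00174 = 603752.2 s, so it loses 1048 s.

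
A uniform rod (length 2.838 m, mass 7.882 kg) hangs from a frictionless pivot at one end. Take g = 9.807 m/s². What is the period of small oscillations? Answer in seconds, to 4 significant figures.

2.760 s

For a physical pendulum T = 2π√(I/(mgd)), with d = 1.4190 m from pivot to centre of mass.
I_cm = mL²/12 = 7.882 × 2.838²/12 = 5.2903 kg·m²; I = I_cm + md² = 5.2903 + 7.882 × 1.4190² = 21.161 kg·m².
T = 2π√(21.161/(7.882 × 9.807 × 1.4190)) = 2.760 s.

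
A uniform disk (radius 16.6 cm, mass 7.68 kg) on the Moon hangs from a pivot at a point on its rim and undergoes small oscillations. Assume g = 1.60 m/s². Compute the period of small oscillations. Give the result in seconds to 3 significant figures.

I_cm = ½mr² = 0.1058 kg·m². The pivot is at distance d = 0.166 m from the centre of mass.
By the parallel-axis theorem, I = I_cm + md² = 0.1058 + 0.2116 = 0.3174 kg·m².
T = 2π√(I/(mgd)) = 2π√(0.3174/(7.68 × 1.60 × 0.166)) = 2.48 s.

2.48 s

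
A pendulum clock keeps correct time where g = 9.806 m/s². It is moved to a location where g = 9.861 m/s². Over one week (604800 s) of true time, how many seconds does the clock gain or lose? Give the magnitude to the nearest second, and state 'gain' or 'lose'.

The clock's period scales as T ∝ 1/√g, so T'/T = √(9.806/9.861) = 0.997207.
In 604800 s of true time the clock registers 604800/0.997207 = 606493.7 s, so it gains 1694 s.

gain 1694 s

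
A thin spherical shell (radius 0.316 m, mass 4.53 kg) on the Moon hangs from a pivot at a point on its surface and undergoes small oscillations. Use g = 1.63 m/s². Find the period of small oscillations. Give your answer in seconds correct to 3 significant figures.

3.57 s

I_cm = (2/3)mr² = 0.3016 kg·m². The pivot is at distance d = 0.316 m from the centre of mass.
By the parallel-axis theorem, I = I_cm + md² = 0.3016 + 0.4523 = 0.7539 kg·m².
T = 2π√(I/(mgd)) = 2π√(0.7539/(4.53 × 1.63 × 0.316)) = 3.57 s.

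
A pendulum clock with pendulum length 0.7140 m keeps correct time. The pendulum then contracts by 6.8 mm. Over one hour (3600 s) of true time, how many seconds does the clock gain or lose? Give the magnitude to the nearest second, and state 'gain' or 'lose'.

T ∝ √L, so T'/T = √(0.70720/0.7140) = 0.995227.
In 3600 s of true time the clock registers 3600/0.995227 = 3617.3 s, so it gains 17 s.

gain 17 s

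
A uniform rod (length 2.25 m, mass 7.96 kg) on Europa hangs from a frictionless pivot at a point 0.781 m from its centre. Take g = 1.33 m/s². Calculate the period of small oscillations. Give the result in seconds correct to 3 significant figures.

For a physical pendulum T = 2π√(I/(mgd)), with d = 0.7810 m from pivot to centre of mass.
I_cm = mL²/12 = 7.96 × 2.25²/12 = 3.358 kg·m²; I = I_cm + md² = 3.358 + 7.96 × 0.7810² = 8.213 kg·m².
T = 2π√(8.213/(7.96 × 1.33 × 0.7810)) = 6.26 s.

6.26 s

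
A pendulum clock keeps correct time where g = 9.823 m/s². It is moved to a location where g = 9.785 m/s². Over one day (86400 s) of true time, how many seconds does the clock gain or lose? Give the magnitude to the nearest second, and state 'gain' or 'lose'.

lose 167 s

The clock's period scales as T ∝ 1/√g, so T'/T = √(9.823/9.785) = 1.00194.
In 86400 s of true time the clock registers 86400/1.00194 = 86232.7 s, so it loses 167 s.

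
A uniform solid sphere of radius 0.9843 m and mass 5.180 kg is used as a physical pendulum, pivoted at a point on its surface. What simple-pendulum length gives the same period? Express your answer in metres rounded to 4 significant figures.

The equivalent simple-pendulum length is L_eq = I/(md), where I is about the pivot and d = 0.98430 m.
I_cm = (2/5)mR² = 2.0074 kg·m², so I = I_cm + md² = 2.0074 + 5.0186 = 7.0261 kg·m².
L_eq = 7.0261/(5.180 × 0.98430) = 1.378 m.

1.378 m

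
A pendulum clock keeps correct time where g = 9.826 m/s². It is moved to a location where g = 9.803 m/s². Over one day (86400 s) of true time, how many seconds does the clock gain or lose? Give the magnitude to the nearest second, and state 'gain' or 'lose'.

The clock's period scales as T ∝ 1/√g, so T'/T = √(9.826/9.803) = 1.00117.
In 86400 s of true time the clock registers 86400/1.00117 = 86298.8 s, so it loses 101 s.

lose 101 s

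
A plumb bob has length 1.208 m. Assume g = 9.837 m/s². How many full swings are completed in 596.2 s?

270

T = 2π√(L/g) = 2π√(1.208/9.837) = 2.2018 s.
Number of complete oscillations = ⌊596.2/2.2018⌋ = ⌊270.78⌋ = 270.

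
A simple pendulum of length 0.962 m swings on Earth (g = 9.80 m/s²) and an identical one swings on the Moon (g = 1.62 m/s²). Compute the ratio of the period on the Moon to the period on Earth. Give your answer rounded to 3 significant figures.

2.46

T ∝ 1/√g, so T₂/T₁ = √(g₁/g₂) = √(9.80/1.62) = 2.46.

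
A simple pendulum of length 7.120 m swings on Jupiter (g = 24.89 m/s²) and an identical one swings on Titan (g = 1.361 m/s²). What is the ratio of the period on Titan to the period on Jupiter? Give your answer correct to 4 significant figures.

T ∝ 1/√g, so T₂/T₁ = √(g₁/g₂) = √(24.89/1.361) = 4.276.

4.276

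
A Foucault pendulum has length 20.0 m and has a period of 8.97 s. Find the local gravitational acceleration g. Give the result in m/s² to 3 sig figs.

9.81 m/s²

From T = 2π√(L/g), g = 4π²L/T² = 4π² × 20.0/8.970² = 9.81 m/s².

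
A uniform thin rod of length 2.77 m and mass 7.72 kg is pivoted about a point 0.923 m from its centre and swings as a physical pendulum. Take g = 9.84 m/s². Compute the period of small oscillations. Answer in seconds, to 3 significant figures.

2.55 s

For a physical pendulum T = 2π√(I/(mgd)), with d = 0.9230 m from pivot to centre of mass.
I_cm = mL²/12 = 7.72 × 2.77²/12 = 4.936 kg·m²; I = I_cm + md² = 4.936 + 7.72 × 0.9230² = 11.51 kg·m².
T = 2π√(11.51/(7.72 × 9.84 × 0.9230)) = 2.55 s.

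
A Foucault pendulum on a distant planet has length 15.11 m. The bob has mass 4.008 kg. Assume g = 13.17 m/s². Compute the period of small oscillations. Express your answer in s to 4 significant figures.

6.730 s

T = 2π√(L/g) = 2π√(15.11/13.17) = 2π × 1.0711 = 6.730 s.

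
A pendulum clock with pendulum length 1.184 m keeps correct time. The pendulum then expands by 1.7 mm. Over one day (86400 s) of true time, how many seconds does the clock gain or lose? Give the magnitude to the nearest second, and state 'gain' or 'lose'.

lose 62 s

T ∝ √L, so T'/T = √(1.18570/1.184) = 1.00072.
In 86400 s of true time the clock registers 86400/1.00072 = 86338.0 s, so it loses 62 s.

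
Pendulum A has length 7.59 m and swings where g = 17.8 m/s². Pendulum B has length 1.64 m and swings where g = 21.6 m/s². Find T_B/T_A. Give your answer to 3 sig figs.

T = 2π√(L/g), so T_B/T_A = √((L_B/g_B)/(L_A/g_A)) = √((1.64/21.6)/(7.59/17.8)) = 0.422.

0.422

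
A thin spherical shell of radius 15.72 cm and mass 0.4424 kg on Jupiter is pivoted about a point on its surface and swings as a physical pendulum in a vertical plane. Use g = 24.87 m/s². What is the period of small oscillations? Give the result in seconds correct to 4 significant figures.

0.6449 s

I_cm = (2/3)mr² = 0.0072883 kg·m². The pivot is at distance d = 0.1572 m from the centre of mass.
By the parallel-axis theorem, I = I_cm + md² = 0.0072883 + 0.010933 = 0.018221 kg·m².
T = 2π√(I/(mgd)) = 2π√(0.018221/(0.4424 × 24.87 × 0.1572)) = 0.6449 s.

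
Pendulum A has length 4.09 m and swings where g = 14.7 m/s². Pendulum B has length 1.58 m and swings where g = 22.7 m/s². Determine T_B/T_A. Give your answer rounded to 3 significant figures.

T = 2π√(L/g), so T_B/T_A = √((L_B/g_B)/(L_A/g_A)) = √((1.58/22.7)/(4.09/14.7)) = 0.500.

0.500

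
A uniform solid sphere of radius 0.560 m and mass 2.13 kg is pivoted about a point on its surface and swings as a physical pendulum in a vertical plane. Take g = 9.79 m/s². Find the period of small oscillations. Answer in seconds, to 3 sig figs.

1.78 s

I_cm = (2/5)mr² = 0.2672 kg·m². The pivot is at distance d = 0.560 m from the centre of mass.
By the parallel-axis theorem, I = I_cm + md² = 0.2672 + 0.6680 = 0.9352 kg·m².
T = 2π√(I/(mgd)) = 2π√(0.9352/(2.13 × 9.79 × 0.560)) = 1.78 s.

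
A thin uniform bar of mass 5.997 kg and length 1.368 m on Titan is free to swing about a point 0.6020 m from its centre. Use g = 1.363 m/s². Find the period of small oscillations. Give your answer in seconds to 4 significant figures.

For a physical pendulum T = 2π√(I/(mgd)), with d = 0.60200 m from pivot to centre of mass.
I_cm = mL²/12 = 5.997 × 1.368²/12 = 0.93524 kg·m²; I = I_cm + md² = 0.93524 + 5.997 × 0.60200² = 3.1086 kg·m².
T = 2π√(3.1086/(5.997 × 1.363 × 0.60200)) = 4.994 s.

4.994 s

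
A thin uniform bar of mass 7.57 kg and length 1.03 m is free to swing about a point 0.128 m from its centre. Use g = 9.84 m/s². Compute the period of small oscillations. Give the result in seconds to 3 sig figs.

1.81 s

For a physical pendulum T = 2π√(I/(mgd)), with d = 0.1280 m from pivot to centre of mass.
I_cm = mL²/12 = 7.57 × 1.03²/12 = 0.6693 kg·m²; I = I_cm + md² = 0.6693 + 7.57 × 0.1280² = 0.7933 kg·m².
T = 2π√(0.7933/(7.57 × 9.84 × 0.1280)) = 1.81 s.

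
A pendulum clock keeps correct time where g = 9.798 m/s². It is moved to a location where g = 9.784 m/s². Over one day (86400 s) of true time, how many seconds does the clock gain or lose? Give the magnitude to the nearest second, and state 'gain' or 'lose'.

lose 62 s

The clock's period scales as T ∝ 1/√g, so T'/T = √(9.798/9.784) = 1.00072.
In 86400 s of true time the clock registers 86400/1.00072 = 86338.3 s, so it loses 62 s.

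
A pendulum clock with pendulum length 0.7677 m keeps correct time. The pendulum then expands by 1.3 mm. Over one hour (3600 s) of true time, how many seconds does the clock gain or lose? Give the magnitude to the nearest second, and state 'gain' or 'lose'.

T ∝ √L, so T'/T = √(0.76900/0.7677) = 1.00085.
In 3600 s of true time the clock registers 3600/1.00085 = 3597.0 s, so it loses 3 s.

lose 3 s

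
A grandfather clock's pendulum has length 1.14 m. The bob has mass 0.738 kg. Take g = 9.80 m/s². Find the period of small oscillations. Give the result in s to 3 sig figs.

2.14 s

T = 2π√(L/g) = 2π√(1.14/9.80) = 2π × 0.3411 = 2.14 s.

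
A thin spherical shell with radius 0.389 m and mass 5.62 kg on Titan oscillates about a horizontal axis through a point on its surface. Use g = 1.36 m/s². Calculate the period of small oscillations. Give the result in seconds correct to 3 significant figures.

I_cm = (2/3)mr² = 0.5669 kg·m². The pivot is at distance d = 0.389 m from the centre of mass.
By the parallel-axis theorem, I = I_cm + md² = 0.5669 + 0.8504 = 1.417 kg·m².
T = 2π√(I/(mgd)) = 2π√(1.417/(5.62 × 1.36 × 0.389)) = 4.34 s.

4.34 s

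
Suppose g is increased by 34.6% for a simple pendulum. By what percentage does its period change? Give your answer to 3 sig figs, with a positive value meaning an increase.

T ∝ 1/√g, so T'/T = 1/√(1.346) = 0.8619.
Percentage change in T = (0.8619 − 1) × 100% = -13.8%.

-13.8%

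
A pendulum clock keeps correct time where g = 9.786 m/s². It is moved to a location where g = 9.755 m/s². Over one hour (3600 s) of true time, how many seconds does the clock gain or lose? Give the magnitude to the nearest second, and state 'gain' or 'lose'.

lose 6 s

The clock's period scales as T ∝ 1/√g, so T'/T = √(9.786/9.755) = 1.00159.
In 3600 s of true time the clock registers 3600/1.00159 = 3594.3 s, so it loses 6 s.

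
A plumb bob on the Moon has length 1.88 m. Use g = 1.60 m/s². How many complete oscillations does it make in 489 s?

71

T = 2π√(L/g) = 2π√(1.88/1.60) = 6.811 s.
Number of complete oscillations = ⌊489/6.811⌋ = ⌊71.80⌋ = 71.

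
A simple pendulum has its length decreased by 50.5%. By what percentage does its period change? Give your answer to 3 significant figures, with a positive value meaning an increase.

-29.6%

T ∝ √L, so T'/T = √(0.4950) = 0.7036.
Percentage change in T = (0.7036 − 1) × 100% = -29.6%.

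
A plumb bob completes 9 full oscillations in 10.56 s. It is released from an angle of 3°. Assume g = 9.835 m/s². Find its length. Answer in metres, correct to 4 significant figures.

T = 10.56/9 = 1.1733 s.
From T = 2π√(L/g), L = gT²/(4π²) = 9.835 × 1.1733²/(4π²) = 0.3430 m.

0.3430 m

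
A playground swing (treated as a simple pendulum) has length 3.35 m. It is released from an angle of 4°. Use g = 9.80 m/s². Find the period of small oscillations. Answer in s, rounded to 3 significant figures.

T = 2π√(L/g) = 2π√(3.35/9.80) = 2π × 0.5847 = 3.67 s.

3.67 s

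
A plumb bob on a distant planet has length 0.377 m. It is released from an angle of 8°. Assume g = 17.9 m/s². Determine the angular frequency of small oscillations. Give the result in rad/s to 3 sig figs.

6.89 rad/s

ω = √(g/L) = √(17.9/0.377) = 6.89 rad/s.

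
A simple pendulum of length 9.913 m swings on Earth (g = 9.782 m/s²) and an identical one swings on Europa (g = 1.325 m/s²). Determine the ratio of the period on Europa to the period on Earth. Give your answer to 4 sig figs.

2.717

T ∝ 1/√g, so T₂/T₁ = √(g₁/g₂) = √(9.782/1.325) = 2.717.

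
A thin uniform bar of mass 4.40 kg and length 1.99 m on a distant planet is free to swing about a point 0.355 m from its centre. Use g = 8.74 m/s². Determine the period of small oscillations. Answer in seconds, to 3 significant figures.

2.41 s

For a physical pendulum T = 2π√(I/(mgd)), with d = 0.3550 m from pivot to centre of mass.
I_cm = mL²/12 = 4.40 × 1.99²/12 = 1.452 kg·m²; I = I_cm + md² = 1.452 + 4.40 × 0.3550² = 2.007 kg·m².
T = 2π√(2.007/(4.40 × 8.74 × 0.3550)) = 2.41 s.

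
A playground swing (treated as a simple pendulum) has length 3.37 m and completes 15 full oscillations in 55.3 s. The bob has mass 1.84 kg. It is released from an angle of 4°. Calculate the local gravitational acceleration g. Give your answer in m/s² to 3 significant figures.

T = 55.3/15 = 3.687 s.
From T = 2π√(L/g), g = 4π²L/T² = 4π² × 3.37/3.687² = 9.79 m/s².

9.79 m/s²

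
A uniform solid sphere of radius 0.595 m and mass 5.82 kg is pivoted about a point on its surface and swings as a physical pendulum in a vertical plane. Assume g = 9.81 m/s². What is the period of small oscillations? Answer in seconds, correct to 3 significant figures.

I_cm = (2/5)mr² = 0.8242 kg·m². The pivot is at distance d = 0.595 m from the centre of mass.
By the parallel-axis theorem, I = I_cm + md² = 0.8242 + 2.060 = 2.885 kg·m².
T = 2π√(I/(mgd)) = 2π√(2.885/(5.82 × 9.81 × 0.595)) = 1.83 s.

1.83 s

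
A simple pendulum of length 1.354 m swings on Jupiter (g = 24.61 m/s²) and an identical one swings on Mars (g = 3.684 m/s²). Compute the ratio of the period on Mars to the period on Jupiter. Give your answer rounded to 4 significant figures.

T ∝ 1/√g, so T₂/T₁ = √(g₁/g₂) = √(24.61/3.684) = 2.585.

2.585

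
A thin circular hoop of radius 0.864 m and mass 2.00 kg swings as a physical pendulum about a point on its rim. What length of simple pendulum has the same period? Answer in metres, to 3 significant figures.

The equivalent simple-pendulum length is L_eq = I/(md), where I is about the pivot and d = 0.8640 m.
I_cm = mR² = 1.493 kg·m², so I = I_cm + md² = 1.493 + 1.493 = 2.986 kg·m².
L_eq = 2.986/(2.00 × 0.8640) = 1.73 m.

1.73 m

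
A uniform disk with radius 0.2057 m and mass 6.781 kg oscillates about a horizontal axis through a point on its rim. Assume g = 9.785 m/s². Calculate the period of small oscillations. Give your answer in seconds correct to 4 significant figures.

I_cm = ½mr² = 0.14346 kg·m². The pivot is at distance d = 0.2057 m from the centre of mass.
By the parallel-axis theorem, I = I_cm + md² = 0.14346 + 0.28692 = 0.43038 kg·m².
T = 2π√(I/(mgd)) = 2π√(0.43038/(6.781 × 9.785 × 0.2057)) = 1.116 s.

1.116 s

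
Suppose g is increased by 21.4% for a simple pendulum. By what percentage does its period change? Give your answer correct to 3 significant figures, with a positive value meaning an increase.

T ∝ 1/√g, so T'/T = 1/√(1.214) = 0.9076.
Percentage change in T = (0.9076 − 1) × 100% = -9.24%.

-9.24%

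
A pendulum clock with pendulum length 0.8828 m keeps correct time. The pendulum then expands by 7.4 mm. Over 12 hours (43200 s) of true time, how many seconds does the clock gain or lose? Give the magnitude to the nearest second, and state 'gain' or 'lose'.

T ∝ √L, so T'/T = √(0.89020/0.8828) = 1.00418.
In 43200 s of true time the clock registers 43200/1.00418 = 43020.1 s, so it loses 180 s.

lose 180 s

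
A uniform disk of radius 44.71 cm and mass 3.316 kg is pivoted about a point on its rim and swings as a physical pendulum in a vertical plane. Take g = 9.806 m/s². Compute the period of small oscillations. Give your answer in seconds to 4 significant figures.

1.643 s

I_cm = ½mr² = 0.33143 kg·m². The pivot is at distance d = 0.4471 m from the centre of mass.
By the parallel-axis theorem, I = I_cm + md² = 0.33143 + 0.66286 = 0.99429 kg·m².
T = 2π√(I/(mgd)) = 2π√(0.99429/(3.316 × 9.806 × 0.4471)) = 1.643 s.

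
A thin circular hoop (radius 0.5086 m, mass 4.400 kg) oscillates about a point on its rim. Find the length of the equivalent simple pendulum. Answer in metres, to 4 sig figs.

The equivalent simple-pendulum length is L_eq = I/(md), where I is about the pivot and d = 0.50860 m.
I_cm = mR² = 1.1382 kg·m², so I = I_cm + md² = 1.1382 + 1.1382 = 2.2763 kg·m².
L_eq = 2.2763/(4.400 × 0.50860) = 1.017 m.

1.017 m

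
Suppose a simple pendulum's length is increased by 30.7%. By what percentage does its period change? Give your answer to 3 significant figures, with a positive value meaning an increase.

T ∝ √L, so T'/T = √(1.307) = 1.143.
Percentage change in T = (1.143 − 1) × 100% = 14.3%.

14.3%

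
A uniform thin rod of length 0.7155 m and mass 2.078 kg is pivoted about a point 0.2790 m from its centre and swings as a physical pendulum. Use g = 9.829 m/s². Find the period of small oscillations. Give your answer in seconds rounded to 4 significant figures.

1.317 s

For a physical pendulum T = 2π√(I/(mgd)), with d = 0.27900 m from pivot to centre of mass.
I_cm = mL²/12 = 2.078 × 0.7155²/12 = 0.088651 kg·m²; I = I_cm + md² = 0.088651 + 2.078 × 0.27900² = 0.25040 kg·m².
T = 2π√(0.25040/(2.078 × 9.829 × 0.27900)) = 1.317 s.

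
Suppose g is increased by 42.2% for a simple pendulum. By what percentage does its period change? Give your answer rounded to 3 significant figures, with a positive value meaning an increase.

-16.1%

T ∝ 1/√g, so T'/T = 1/√(1.422) = 0.8386.
Percentage change in T = (0.8386 − 1) × 100% = -16.1%.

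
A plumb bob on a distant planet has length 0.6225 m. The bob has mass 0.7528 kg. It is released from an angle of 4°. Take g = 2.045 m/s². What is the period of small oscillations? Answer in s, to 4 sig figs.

T = 2π√(L/g) = 2π√(0.6225/2.045) = 2π × 0.55173 = 3.467 s.

3.467 s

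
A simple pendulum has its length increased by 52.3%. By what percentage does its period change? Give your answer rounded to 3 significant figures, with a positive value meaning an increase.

T ∝ √L, so T'/T = √(1.523) = 1.234.
Percentage change in T = (1.234 − 1) × 100% = 23.4%.

23.4%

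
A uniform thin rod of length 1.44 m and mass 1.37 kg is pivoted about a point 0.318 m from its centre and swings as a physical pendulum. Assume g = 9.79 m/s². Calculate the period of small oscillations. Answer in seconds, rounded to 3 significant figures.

For a physical pendulum T = 2π√(I/(mgd)), with d = 0.3180 m from pivot to centre of mass.
I_cm = mL²/12 = 1.37 × 1.44²/12 = 0.2367 kg·m²; I = I_cm + md² = 0.2367 + 1.37 × 0.3180² = 0.3753 kg·m².
T = 2π√(0.3753/(1.37 × 9.79 × 0.3180)) = 1.86 s.

1.86 s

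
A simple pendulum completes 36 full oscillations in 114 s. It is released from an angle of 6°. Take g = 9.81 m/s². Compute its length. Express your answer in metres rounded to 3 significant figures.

2.49 m

T = 114/36 = 3.167 s.
From T = 2π√(L/g), L = gT²/(4π²) = 9.81 × 3.167²/(4π²) = 2.49 m.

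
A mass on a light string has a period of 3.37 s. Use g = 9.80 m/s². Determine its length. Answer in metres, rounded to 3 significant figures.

2.82 m

From T = 2π√(L/g), L = gT²/(4π²) = 9.80 × 3.370²/(4π²) = 2.82 m.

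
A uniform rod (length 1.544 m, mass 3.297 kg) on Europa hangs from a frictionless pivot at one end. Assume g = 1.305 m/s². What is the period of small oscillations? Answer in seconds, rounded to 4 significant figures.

5.580 s

For a physical pendulum T = 2π√(I/(mgd)), with d = 0.77200 m from pivot to centre of mass.
I_cm = mL²/12 = 3.297 × 1.544²/12 = 0.65499 kg·m²; I = I_cm + md² = 0.65499 + 3.297 × 0.77200² = 2.6199 kg·m².
T = 2π√(2.6199/(3.297 × 1.305 × 0.77200)) = 5.580 s.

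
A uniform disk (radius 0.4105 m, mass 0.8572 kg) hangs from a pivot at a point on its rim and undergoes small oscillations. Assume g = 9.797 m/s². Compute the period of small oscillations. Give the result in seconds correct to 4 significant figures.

I_cm = ½mr² = 0.072223 kg·m². The pivot is at distance d = 0.4105 m from the centre of mass.
By the parallel-axis theorem, I = I_cm + md² = 0.072223 + 0.14445 = 0.21667 kg·m².
T = 2π√(I/(mgd)) = 2π√(0.21667/(0.8572 × 9.797 × 0.4105)) = 1.575 s.

1.575 s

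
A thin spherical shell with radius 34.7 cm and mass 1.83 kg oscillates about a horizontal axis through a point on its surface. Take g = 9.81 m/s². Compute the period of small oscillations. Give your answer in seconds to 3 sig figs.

I_cm = (2/3)mr² = 0.1469 kg·m². The pivot is at distance d = 0.347 m from the centre of mass.
By the parallel-axis theorem, I = I_cm + md² = 0.1469 + 0.2203 = 0.3672 kg·m².
T = 2π√(I/(mgd)) = 2π√(0.3672/(1.83 × 9.81 × 0.347)) = 1.53 s.

1.53 s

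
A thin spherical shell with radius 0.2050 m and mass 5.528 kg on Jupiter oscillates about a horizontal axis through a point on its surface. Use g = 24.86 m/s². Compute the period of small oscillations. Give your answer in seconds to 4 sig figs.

0.7366 s

I_cm = (2/3)mr² = 0.15488 kg·m². The pivot is at distance d = 0.2050 m from the centre of mass.
By the parallel-axis theorem, I = I_cm + md² = 0.15488 + 0.23231 = 0.38719 kg·m².
T = 2π√(I/(mgd)) = 2π√(0.38719/(5.528 × 24.86 × 0.2050)) = 0.7366 s.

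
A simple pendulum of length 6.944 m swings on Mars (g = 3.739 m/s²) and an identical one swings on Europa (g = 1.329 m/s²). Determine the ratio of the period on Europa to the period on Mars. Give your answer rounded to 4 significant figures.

T ∝ 1/√g, so T₂/T₁ = √(g₁/g₂) = √(3.739/1.329) = 1.677.

1.677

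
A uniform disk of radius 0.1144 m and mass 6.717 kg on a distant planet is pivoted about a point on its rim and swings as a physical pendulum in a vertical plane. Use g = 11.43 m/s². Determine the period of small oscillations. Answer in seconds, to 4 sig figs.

I_cm = ½mr² = 0.043954 kg·m². The pivot is at distance d = 0.1144 m from the centre of mass.
By the parallel-axis theorem, I = I_cm + md² = 0.043954 + 0.087908 = 0.13186 kg·m².
T = 2π√(I/(mgd)) = 2π√(0.13186/(6.717 × 11.43 × 0.1144)) = 0.7699 s.

0.7699 s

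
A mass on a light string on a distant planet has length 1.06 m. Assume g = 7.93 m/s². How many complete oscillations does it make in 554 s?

241

T = 2π√(L/g) = 2π√(1.06/7.93) = 2.297 s.
Number of complete oscillations = ⌊554/2.297⌋ = ⌊241.2⌋ = 241.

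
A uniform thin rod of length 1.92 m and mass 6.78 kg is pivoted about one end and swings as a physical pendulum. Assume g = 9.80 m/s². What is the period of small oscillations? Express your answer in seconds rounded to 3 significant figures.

For a physical pendulum T = 2π√(I/(mgd)), with d = 0.9600 m from pivot to centre of mass.
I_cm = mL²/12 = 6.78 × 1.92²/12 = 2.083 kg·m²; I = I_cm + md² = 2.083 + 6.78 × 0.9600² = 8.331 kg·m².
T = 2π√(8.331/(6.78 × 9.80 × 0.9600)) = 2.27 s.

2.27 s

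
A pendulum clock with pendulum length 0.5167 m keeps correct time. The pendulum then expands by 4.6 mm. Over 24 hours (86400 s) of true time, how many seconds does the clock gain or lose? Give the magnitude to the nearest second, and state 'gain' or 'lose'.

lose 382 s

T ∝ √L, so T'/T = √(0.52130/0.5167) = 1.00444.
In 86400 s of true time the clock registers 86400/1.00444 = 86018.0 s, so it loses 382 s.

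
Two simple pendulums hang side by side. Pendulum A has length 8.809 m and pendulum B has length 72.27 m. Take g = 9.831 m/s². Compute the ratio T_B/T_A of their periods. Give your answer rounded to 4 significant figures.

T ∝ √L, so T_B/T_A = √(L_B/L_A) = √(72.27/8.809) = 2.864.

2.864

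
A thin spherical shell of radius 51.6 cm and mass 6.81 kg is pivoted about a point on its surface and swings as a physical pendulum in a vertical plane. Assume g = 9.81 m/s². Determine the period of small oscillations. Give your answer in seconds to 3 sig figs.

I_cm = (2/3)mr² = 1.209 kg·m². The pivot is at distance d = 0.516 m from the centre of mass.
By the parallel-axis theorem, I = I_cm + md² = 1.209 + 1.813 = 3.022 kg·m².
T = 2π√(I/(mgd)) = 2π√(3.022/(6.81 × 9.81 × 0.516)) = 1.86 s.

1.86 s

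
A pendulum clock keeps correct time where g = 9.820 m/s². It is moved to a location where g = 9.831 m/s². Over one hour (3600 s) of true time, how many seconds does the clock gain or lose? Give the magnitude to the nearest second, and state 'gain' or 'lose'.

The clock's period scales as T ∝ 1/√g, so T'/T = √(9.820/9.831) = 0.999440.
In 3600 s of true time the clock registers 3600/0.999440 = 3602.0 s, so it gains 2 s.

gain 2 s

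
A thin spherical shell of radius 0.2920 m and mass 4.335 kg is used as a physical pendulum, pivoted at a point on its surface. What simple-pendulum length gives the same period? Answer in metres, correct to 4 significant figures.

0.4867 m

The equivalent simple-pendulum length is L_eq = I/(md), where I is about the pivot and d = 0.29200 m.
I_cm = (2/3)mR² = 0.24641 kg·m², so I = I_cm + md² = 0.24641 + 0.36962 = 0.61603 kg·m².
L_eq = 0.61603/(4.335 × 0.29200) = 0.4867 m.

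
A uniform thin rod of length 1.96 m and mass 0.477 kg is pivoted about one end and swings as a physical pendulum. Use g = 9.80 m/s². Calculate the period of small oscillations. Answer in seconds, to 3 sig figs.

For a physical pendulum T = 2π√(I/(mgd)), with d = 0.9800 m from pivot to centre of mass.
I_cm = mL²/12 = 0.477 × 1.96²/12 = 0.1527 kg·m²; I = I_cm + md² = 0.1527 + 0.477 × 0.9800² = 0.6108 kg·m².
T = 2π√(0.6108/(0.477 × 9.80 × 0.9800)) = 2.29 s.

2.29 s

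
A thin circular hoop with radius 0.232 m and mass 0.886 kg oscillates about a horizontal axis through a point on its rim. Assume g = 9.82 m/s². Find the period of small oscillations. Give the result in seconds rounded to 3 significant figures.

1.37 s

I_cm = mr² = 0.04769 kg·m². The pivot is at distance d = 0.232 m from the centre of mass.
By the parallel-axis theorem, I = I_cm + md² = 0.04769 + 0.04769 = 0.09538 kg·m².
T = 2π√(I/(mgd)) = 2π√(0.09538/(0.886 × 9.82 × 0.232)) = 1.37 s.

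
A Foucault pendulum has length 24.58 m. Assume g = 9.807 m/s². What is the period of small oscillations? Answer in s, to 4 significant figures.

T = 2π√(L/g) = 2π√(24.58/9.807) = 2π × 1.5832 = 9.947 s.

9.947 s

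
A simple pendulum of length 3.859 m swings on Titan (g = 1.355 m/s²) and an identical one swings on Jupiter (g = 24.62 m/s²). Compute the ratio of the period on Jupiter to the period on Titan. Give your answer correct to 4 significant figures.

T ∝ 1/√g, so T₂/T₁ = √(g₁/g₂) = √(1.355/24.62) = 0.2346.

0.2346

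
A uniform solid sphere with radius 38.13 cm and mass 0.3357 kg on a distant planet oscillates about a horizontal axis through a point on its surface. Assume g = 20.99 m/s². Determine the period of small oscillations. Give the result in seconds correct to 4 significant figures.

1.002 s

I_cm = (2/5)mr² = 0.019523 kg·m². The pivot is at distance d = 0.3813 m from the centre of mass.
By the parallel-axis theorem, I = I_cm + md² = 0.019523 + 0.048807 = 0.068330 kg·m².
T = 2π√(I/(mgd)) = 2π√(0.068330/(0.3357 × 20.99 × 0.3813)) = 1.002 s.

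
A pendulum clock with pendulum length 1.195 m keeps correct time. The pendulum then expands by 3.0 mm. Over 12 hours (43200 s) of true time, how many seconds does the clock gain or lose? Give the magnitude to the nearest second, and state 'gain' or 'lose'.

T ∝ √L, so T'/T = √(1.19800/1.195) = 1.00125.
In 43200 s of true time the clock registers 43200/1.00125 = 43145.9 s, so it loses 54 s.

lose 54 s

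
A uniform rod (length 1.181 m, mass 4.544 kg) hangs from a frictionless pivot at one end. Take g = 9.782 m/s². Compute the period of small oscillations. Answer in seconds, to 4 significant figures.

1.783 s

For a physical pendulum T = 2π√(I/(mgd)), with d = 0.59050 m from pivot to centre of mass.
I_cm = mL²/12 = 4.544 × 1.181²/12 = 0.52815 kg·m²; I = I_cm + md² = 0.52815 + 4.544 × 0.59050² = 2.1126 kg·m².
T = 2π√(2.1126/(4.544 × 9.782 × 0.59050)) = 1.783 s.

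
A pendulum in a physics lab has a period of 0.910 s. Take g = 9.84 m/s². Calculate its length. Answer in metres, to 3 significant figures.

From T = 2π√(L/g), L = gT²/(4π²) = 9.84 × 0.9100²/(4π²) = 0.206 m.

0.206 m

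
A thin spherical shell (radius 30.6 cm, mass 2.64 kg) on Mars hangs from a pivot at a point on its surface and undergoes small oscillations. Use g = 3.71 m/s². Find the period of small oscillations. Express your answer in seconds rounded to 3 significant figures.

I_cm = (2/3)mr² = 0.1648 kg·m². The pivot is at distance d = 0.306 m from the centre of mass.
By the parallel-axis theorem, I = I_cm + md² = 0.1648 + 0.2472 = 0.4120 kg·m².
T = 2π√(I/(mgd)) = 2π√(0.4120/(2.64 × 3.71 × 0.306)) = 2.33 s.

2.33 s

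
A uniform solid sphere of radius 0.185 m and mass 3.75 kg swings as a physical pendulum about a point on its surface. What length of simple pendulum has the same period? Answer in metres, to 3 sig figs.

0.259 m

The equivalent simple-pendulum length is L_eq = I/(md), where I is about the pivot and d = 0.1850 m.
I_cm = (2/5)mR² = 0.05134 kg·m², so I = I_cm + md² = 0.05134 + 0.1283 = 0.1797 kg·m².
L_eq = 0.1797/(3.75 × 0.1850) = 0.259 m.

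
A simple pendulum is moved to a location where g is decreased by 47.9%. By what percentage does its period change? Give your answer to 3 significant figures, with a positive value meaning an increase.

T ∝ 1/√g, so T'/T = 1/√(0.5210) = 1.385.
Percentage change in T = (1.385 − 1) × 100% = 38.5%.

38.5%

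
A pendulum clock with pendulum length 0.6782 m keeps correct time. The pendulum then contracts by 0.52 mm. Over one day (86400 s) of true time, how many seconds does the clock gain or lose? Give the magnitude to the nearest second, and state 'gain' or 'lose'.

gain 33 s

T ∝ √L, so T'/T = √(0.67768/0.6782) = 0.999617.
In 86400 s of true time the clock registers 86400/0.999617 = 86433.1 s, so it gains 33 s.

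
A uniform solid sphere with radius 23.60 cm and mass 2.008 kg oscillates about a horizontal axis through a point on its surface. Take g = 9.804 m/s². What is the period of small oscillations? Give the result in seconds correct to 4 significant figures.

I_cm = (2/5)mr² = 0.044735 kg·m². The pivot is at distance d = 0.2360 m from the centre of mass.
By the parallel-axis theorem, I = I_cm + md² = 0.044735 + 0.11184 = 0.15657 kg·m².
T = 2π√(I/(mgd)) = 2π√(0.15657/(2.008 × 9.804 × 0.2360)) = 1.153 s.

1.153 s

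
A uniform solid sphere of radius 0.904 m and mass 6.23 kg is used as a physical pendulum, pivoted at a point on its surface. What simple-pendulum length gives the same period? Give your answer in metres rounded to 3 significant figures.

1.27 m

The equivalent simple-pendulum length is L_eq = I/(md), where I is about the pivot and d = 0.9040 m.
I_cm = (2/5)mR² = 2.037 kg·m², so I = I_cm + md² = 2.037 + 5.091 = 7.128 kg·m².
L_eq = 7.128/(6.23 × 0.9040) = 1.27 m.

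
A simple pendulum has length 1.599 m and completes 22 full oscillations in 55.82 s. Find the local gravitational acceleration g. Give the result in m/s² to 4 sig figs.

9.806 m/s²

T = 55.82/22 = 2.5373 s.
From T = 2π√(L/g), g = 4π²L/T² = 4π² × 1.599/2.5373² = 9.806 m/s².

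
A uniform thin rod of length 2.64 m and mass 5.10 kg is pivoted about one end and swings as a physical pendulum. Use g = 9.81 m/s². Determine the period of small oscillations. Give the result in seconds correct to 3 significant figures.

2.66 s

For a physical pendulum T = 2π√(I/(mgd)), with d = 1.320 m from pivot to centre of mass.
I_cm = mL²/12 = 5.10 × 2.64²/12 = 2.962 kg·m²; I = I_cm + md² = 2.962 + 5.10 × 1.320² = 11.85 kg·m².
T = 2π√(11.85/(5.10 × 9.81 × 1.320)) = 2.66 s.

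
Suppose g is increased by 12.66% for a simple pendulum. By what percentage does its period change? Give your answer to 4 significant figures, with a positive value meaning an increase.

-5.786%

T ∝ 1/√g, so T'/T = 1/√(1.1266) = 0.94214.
Percentage change in T = (0.94214 − 1) × 100% = -5.786%.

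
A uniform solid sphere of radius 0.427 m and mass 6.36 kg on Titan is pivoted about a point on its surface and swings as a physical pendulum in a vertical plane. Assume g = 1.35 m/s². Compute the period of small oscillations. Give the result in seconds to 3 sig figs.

I_cm = (2/5)mr² = 0.4638 kg·m². The pivot is at distance d = 0.427 m from the centre of mass.
By the parallel-axis theorem, I = I_cm + md² = 0.4638 + 1.160 = 1.623 kg·m².
T = 2π√(I/(mgd)) = 2π√(1.623/(6.36 × 1.35 × 0.427)) = 4.18 s.

4.18 s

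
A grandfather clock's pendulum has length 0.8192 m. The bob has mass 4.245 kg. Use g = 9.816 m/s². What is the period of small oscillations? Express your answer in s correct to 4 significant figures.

1.815 s

T = 2π√(L/g) = 2π√(0.8192/9.816) = 2π × 0.28889 = 1.815 s.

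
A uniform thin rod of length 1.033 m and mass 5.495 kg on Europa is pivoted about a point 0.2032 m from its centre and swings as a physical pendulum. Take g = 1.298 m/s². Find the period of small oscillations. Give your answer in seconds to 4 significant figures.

For a physical pendulum T = 2π√(I/(mgd)), with d = 0.20320 m from pivot to centre of mass.
I_cm = mL²/12 = 5.495 × 1.033²/12 = 0.48864 kg·m²; I = I_cm + md² = 0.48864 + 5.495 × 0.20320² = 0.71553 kg·m².
T = 2π√(0.71553/(5.495 × 1.298 × 0.20320)) = 4.415 s.

4.415 s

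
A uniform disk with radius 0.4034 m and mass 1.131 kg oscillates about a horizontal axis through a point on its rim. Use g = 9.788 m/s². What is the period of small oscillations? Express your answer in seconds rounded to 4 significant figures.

1.562 s

I_cm = ½mr² = 0.092025 kg·m². The pivot is at distance d = 0.4034 m from the centre of mass.
By the parallel-axis theorem, I = I_cm + md² = 0.092025 + 0.18405 = 0.27607 kg·m².
T = 2π√(I/(mgd)) = 2π√(0.27607/(1.131 × 9.788 × 0.4034)) = 1.562 s.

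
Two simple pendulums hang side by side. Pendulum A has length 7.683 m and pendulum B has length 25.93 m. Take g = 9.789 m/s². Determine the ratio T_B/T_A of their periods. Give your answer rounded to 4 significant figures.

T ∝ √L, so T_B/T_A = √(L_B/L_A) = √(25.93/7.683) = 1.837.

1.837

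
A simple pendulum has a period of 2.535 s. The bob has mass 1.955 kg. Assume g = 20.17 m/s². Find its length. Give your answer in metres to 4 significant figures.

From T = 2π√(L/g), L = gT²/(4π²) = 20.17 × 2.5350²/(4π²) = 3.283 m.

3.283 m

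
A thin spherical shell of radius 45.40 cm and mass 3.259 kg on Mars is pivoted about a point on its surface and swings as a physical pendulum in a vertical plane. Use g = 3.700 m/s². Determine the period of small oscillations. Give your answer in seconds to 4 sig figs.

2.841 s

I_cm = (2/3)mr² = 0.44782 kg·m². The pivot is at distance d = 0.4540 m from the centre of mass.
By the parallel-axis theorem, I = I_cm + md² = 0.44782 + 0.67173 = 1.1196 kg·m².
T = 2π√(I/(mgd)) = 2π√(1.1196/(3.259 × 3.700 × 0.4540)) = 2.841 s.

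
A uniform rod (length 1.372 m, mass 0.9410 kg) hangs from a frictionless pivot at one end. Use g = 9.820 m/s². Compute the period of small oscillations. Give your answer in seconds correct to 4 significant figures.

For a physical pendulum T = 2π√(I/(mgd)), with d = 0.68600 m from pivot to centre of mass.
I_cm = mL²/12 = 0.9410 × 1.372²/12 = 0.14761 kg·m²; I = I_cm + md² = 0.14761 + 0.9410 × 0.68600² = 0.59044 kg·m².
T = 2π√(0.59044/(0.9410 × 9.820 × 0.68600)) = 1.918 s.

1.918 s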